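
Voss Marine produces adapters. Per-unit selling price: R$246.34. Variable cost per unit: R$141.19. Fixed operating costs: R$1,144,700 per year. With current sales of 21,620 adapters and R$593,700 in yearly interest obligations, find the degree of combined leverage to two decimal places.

Total contribution margin = 21,620 × R$105.15 = R$2,273,343.00.
EBIT = R$2,273,343.00 − R$1,144,700 = R$1,128,643.00. Interest = R$593,700.00.
DOL = R$2,273,343.00 ÷ R$1,128,643.00 = 2.0142; DFL = R$1,128,643.00 ÷ R$534,943.00 = 2.1098.
DCL = DOL × DFL = 2.0142 × 2.1098 = 4.2496.

4.25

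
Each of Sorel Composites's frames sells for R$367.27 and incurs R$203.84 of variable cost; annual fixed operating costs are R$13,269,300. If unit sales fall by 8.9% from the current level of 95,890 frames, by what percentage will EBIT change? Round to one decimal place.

-58.1%

Contribution at this volume is 95,890 × R$163.43 = R$15,671,302.70.
Operating income = contribution − fixed costs = R$15,671,302.70 − R$13,269,300 = R$2,402,002.70.
Degree of operating leverage = R$15,671,302.70 / R$2,402,002.70 = 6.5243.
%ΔEBIT = DOL × %ΔSales = 6.5243 × -8.9% = -58.1%.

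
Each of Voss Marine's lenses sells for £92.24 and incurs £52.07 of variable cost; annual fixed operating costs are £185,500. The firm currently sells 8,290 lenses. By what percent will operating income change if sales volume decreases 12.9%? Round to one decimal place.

Total contribution margin = 8,290 × £40.17 = £333,009.30.
EBIT = £333,009.30 − £185,500 = £147,509.30.
Degree of operating leverage = £333,009.30 / £147,509.30 = 2.2575.
%ΔEBIT = DOL × %ΔSales = 2.2575 × -12.9% = -29.1%.

-29.1%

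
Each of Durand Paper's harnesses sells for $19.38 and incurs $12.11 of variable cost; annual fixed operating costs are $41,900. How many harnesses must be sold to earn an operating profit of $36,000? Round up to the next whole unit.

Contribution margin per unit = $19.38 − $12.11 = $7.27.
Required volume = (fixed costs + target profit) ÷ CM = ($41,900 + $36,000) ÷ $7.27 = 10,715.27, so 10,716 harnesses.

10,716 harnesses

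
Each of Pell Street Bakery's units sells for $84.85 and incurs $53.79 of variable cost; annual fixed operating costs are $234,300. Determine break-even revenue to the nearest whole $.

Contribution margin per unit = $84.85 − $53.79 = $31.06, a CM ratio of $31.06 ÷ $84.85 = 0.3661.
Break-even revenue = fixed costs × price ÷ CM = $234,300 × $84.85 ÷ $31.06 = $640,063.

$640,063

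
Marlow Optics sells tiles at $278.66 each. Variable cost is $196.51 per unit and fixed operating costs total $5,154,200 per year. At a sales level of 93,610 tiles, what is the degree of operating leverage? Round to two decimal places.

3.03

At 93,610 units, contribution = 93,610 × $82.15 = $7,690,061.50.
Subtracting fixed costs: EBIT = $7,690,061.50 − $5,154,200 = $2,535,861.50.
Degree of operating leverage = $7,690,061.50 / $2,535,861.50 = 3.0325.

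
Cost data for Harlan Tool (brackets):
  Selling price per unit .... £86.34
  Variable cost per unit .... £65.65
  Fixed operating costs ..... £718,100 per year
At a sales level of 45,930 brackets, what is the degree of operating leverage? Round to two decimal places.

Total contribution margin = 45,930 × £20.69 = £950,291.70.
EBIT = £950,291.70 − £718,100 = £232,191.70.
DOL = contribution ÷ EBIT = £950,291.70 ÷ £232,191.70 = 4.0927.

4.09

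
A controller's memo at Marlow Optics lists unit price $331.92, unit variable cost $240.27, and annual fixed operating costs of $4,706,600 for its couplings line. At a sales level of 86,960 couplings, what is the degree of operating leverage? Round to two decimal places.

2.44

Total contribution margin = 86,960 × $91.65 = $7,969,884.00.
EBIT = $7,969,884.00 − $4,706,600 = $3,263,284.00.
Degree of operating leverage = $7,969,884.00 / $3,263,284.00 = 2.4423.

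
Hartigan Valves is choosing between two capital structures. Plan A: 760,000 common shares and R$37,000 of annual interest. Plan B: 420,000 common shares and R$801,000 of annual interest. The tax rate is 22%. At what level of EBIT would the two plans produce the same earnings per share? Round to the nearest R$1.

R$1,744,765

Set EPS_A = EPS_B: (EBIT − R$37,000)(1 − 0.22) ÷ 760,000 = (EBIT − R$801,000)(1 − 0.22) ÷ 420,000.
Cancelling (1 − t) and cross-multiplying: 420,000·(EBIT − 37,000) = 760,000·(EBIT − 801,000).
EBIT × (760,000 − 420,000) = 801,000 × 760,000 − 37,000 × 420,000 = 593,220,000,000, so EBIT = 593,220,000,000 ÷ 340,000 = 1,744,764.71.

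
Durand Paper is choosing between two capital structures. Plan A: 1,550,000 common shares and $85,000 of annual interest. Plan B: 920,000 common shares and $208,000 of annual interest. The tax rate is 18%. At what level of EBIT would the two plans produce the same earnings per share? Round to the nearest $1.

$387,619

At indifference, (EBIT − 85,000)(1 − t)/1,550,000 = (EBIT − 208,000)(1 − t)/920,000.
The (1 − t) factor cancels: (EBIT − 85,000) × 920,000 = (EBIT − 208,000) × 1,550,000.
Solving, EBIT = (208,000·1,550,000 − 85,000·920,000) / (1,550,000 − 920,000) = 244,200,000,000 / 630,000 = 387,619.05.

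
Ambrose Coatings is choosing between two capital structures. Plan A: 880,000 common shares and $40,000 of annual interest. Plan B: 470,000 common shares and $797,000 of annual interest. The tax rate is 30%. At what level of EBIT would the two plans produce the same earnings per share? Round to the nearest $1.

$1,664,780

Set EPS_A = EPS_B: (EBIT − $40,000)(1 − 0.30) ÷ 880,000 = (EBIT − $797,000)(1 − 0.30) ÷ 470,000.
Cancelling (1 − t) and cross-multiplying: 470,000·(EBIT − 40,000) = 880,000·(EBIT − 797,000).
Solving, EBIT = (797,000·880,000 − 40,000·470,000) / (880,000 − 470,000) = 682,560,000,000 / 410,000 = 1,664,780.49.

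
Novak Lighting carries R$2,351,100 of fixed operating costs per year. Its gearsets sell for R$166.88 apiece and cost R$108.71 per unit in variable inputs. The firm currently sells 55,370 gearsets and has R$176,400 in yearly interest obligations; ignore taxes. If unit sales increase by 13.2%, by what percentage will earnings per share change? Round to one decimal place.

+61.3%

Contribution at this volume is 55,370 × R$58.17 = R$3,220,872.90.
Operating income = contribution − fixed costs = R$3,220,872.90 − R$2,351,100 = R$869,772.90.
Interest = R$176,400.00, so EBIT − I = R$693,372.90.
Degree of combined leverage = contribution ÷ (EBIT − I) = R$3,220,872.90 ÷ R$693,372.90 = 4.6452.
%ΔEPS = DCL × %ΔSales = 4.6452 × +13.2% = +61.3%.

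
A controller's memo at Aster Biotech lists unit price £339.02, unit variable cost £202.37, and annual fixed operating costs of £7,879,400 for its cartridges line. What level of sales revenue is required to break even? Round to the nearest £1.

Contribution margin per unit = £339.02 − £202.37 = £136.65, a CM ratio of £136.65 ÷ £339.02 = 0.4031.
Break-even sales = FC ÷ CM ratio = £7,879,400 × £339.02 / £136.65 = £19,548,293.

£19,548,293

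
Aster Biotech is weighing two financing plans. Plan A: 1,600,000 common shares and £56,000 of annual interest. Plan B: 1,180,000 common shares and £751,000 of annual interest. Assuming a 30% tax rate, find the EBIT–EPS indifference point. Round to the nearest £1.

£2,703,619

Set EPS_A = EPS_B: (EBIT − £56,000)(1 − 0.30) ÷ 1,600,000 = (EBIT − £751,000)(1 − 0.30) ÷ 1,180,000.
The (1 − t) factor cancels: (EBIT − 56,000) × 1,180,000 = (EBIT − 751,000) × 1,600,000.
EBIT × (1,600,000 − 1,180,000) = 751,000 × 1,600,000 − 56,000 × 1,180,000 = 1,135,520,000,000, so EBIT = 1,135,520,000,000 ÷ 420,000 = 2,703,619.05.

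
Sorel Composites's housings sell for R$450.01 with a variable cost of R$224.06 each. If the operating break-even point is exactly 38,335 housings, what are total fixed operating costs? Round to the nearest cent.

Unit CM = price − variable cost = R$450.01 − R$224.06 = R$225.95.
Fixed costs = break-even units × CM = 38,335 × R$225.95 = R$8,661,793.25.

R$8,661,793.25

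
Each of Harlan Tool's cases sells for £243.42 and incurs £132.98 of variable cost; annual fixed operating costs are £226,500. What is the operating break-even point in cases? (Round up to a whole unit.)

2,051 cases

Each unit contributes £243.42 − £132.98 = £110.44.
Units to break even: £226,500 ÷ £110.44 = 2,050.89, rounded up to 2,051.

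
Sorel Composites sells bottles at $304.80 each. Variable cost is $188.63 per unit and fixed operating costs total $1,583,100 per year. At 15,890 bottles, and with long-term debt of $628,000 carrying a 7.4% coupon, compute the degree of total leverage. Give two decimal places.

8.53

Total contribution margin = 15,890 × $116.17 = $1,845,941.30.
Subtracting fixed costs: EBIT = $1,845,941.30 − $1,583,100 = $262,841.30. Interest = $46,472.00.
DOL = $1,845,941.30 ÷ $262,841.30 = 7.0230; DFL = $262,841.30 ÷ $216,369.30 = 1.2148.
Combined leverage = 7.0230 × 1.2148 = 8.5315.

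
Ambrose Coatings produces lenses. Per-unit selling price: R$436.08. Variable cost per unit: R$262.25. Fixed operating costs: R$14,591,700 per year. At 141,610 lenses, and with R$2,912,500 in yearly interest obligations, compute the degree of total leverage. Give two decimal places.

3.46

Total contribution margin = 141,610 × R$173.83 = R$24,616,066.30.
Operating income = contribution − fixed costs = R$24,616,066.30 − R$14,591,700 = R$10,024,366.30. Interest = R$2,912,500.00, so EBIT − I = R$7,111,866.30.
Degree of total leverage = total CM / (EBIT − interest) = R$24,616,066.30 / R$7,111,866.30 = 3.4613.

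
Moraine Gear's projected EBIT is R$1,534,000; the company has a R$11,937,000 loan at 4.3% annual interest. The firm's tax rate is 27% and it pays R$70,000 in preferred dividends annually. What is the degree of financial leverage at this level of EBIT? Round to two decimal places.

Interest = R$513,291.00.
Pre-tax preferred-dividend burden = R$70,000 ÷ (1 − 0.27) = R$95,890.41.
DFL = EBIT ÷ [EBIT − I − D_p/(1−t)] = R$1,534,000 ÷ [R$1,534,000 − R$513,291.00 − R$95,890.41] = R$1,534,000 ÷ R$924,818.59 = 1.6587.

1.66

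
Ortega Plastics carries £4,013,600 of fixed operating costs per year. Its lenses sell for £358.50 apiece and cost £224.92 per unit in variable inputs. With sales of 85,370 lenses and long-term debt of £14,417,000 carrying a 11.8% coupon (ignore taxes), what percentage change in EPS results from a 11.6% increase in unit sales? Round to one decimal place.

Contribution at this volume is 85,370 × £133.58 = £11,403,724.60.
Subtracting fixed costs: EBIT = £11,403,724.60 − £4,013,600 = £7,390,124.60.
Interest = £1,701,206.00, so EBIT − I = £5,688,918.60.
Degree of combined leverage = contribution ÷ (EBIT − I) = £11,403,724.60 ÷ £5,688,918.60 = 2.0046.
%ΔEPS = DCL × %ΔSales = 2.0046 × +11.6% = +23.3%.

+23.3%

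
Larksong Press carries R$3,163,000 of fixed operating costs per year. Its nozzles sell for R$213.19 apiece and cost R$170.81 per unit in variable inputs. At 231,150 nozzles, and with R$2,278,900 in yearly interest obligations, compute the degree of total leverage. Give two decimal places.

2.25

Contribution at this volume is 231,150 × R$42.38 = R$9,796,137.00.
EBIT = R$9,796,137.00 − R$3,163,000 = R$6,633,137.00. Interest = R$2,278,900.00, so EBIT − I = R$4,354,237.00.
Degree of total leverage = total CM / (EBIT − interest) = R$9,796,137.00 / R$4,354,237.00 = 2.2498.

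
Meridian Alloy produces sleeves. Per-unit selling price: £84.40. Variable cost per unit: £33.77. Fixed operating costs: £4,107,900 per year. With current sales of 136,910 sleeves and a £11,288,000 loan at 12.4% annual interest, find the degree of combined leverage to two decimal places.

At 136,910 units, contribution = 136,910 × £50.63 = £6,931,753.30.
EBIT = £6,931,753.30 − £4,107,900 = £2,823,853.30. Interest = £1,399,712.00.
DOL = £6,931,753.30 ÷ £2,823,853.30 = 2.4547; DFL = £2,823,853.30 ÷ £1,424,141.30 = 1.9828.
DCL = DOL × DFL = 2.4547 × 1.9828 = 4.8672.

4.87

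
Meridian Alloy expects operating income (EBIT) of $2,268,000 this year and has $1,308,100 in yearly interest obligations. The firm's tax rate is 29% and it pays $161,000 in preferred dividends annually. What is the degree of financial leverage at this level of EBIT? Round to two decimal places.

3.09

Annual interest charges come to $1,308,100.00.
Pre-tax preferred-dividend burden = $161,000 ÷ (1 − 0.29) = $226,760.56.
DFL = EBIT ÷ [EBIT − I − D_p/(1−t)] = $2,268,000 ÷ [$2,268,000 − $1,308,100.00 − $226,760.56] = $2,268,000 ÷ $733,139.44 = 3.0935.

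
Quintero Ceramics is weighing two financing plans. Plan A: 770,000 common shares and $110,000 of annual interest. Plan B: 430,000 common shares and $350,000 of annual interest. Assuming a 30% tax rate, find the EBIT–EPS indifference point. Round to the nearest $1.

At indifference, (EBIT − 110,000)(1 − t)/770,000 = (EBIT − 350,000)(1 − t)/430,000.
The (1 − t) factor cancels: (EBIT − 110,000) × 430,000 = (EBIT − 350,000) × 770,000.
EBIT × (770,000 − 430,000) = 350,000 × 770,000 − 110,000 × 430,000 = 222,200,000,000, so EBIT = 222,200,000,000 ÷ 340,000 = 653,529.41.

$653,529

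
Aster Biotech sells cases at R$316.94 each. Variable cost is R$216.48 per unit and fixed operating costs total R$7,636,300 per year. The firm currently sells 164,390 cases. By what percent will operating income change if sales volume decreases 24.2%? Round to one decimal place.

Contribution at this volume is 164,390 × R$100.46 = R$16,514,619.40.
Operating income = contribution − fixed costs = R$16,514,619.40 − R$7,636,300 = R$8,878,319.40.
Degree of operating leverage = R$16,514,619.40 / R$8,878,319.40 = 1.8601.
%ΔEBIT = DOL × %ΔSales = 1.8601 × -24.2% = -45.0%.

-45.0%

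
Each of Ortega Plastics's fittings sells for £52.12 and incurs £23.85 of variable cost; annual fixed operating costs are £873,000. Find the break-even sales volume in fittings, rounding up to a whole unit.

30,881 fittings

Each unit contributes £52.12 − £23.85 = £28.27.
Units to break even: £873,000 ÷ £28.27 = 30,880.79, rounded up to 30,881.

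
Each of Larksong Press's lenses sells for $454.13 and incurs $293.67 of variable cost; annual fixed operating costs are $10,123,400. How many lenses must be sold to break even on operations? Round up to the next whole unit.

63,090 lenses

Contribution margin per unit = $454.13 − $293.67 = $160.46.
Units to break even: $10,123,400 ÷ $160.46 = 63,089.87, rounded up to 63,090.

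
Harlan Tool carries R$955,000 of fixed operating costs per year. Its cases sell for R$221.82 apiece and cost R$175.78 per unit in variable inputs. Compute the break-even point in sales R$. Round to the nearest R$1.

R$4,601,175

CM per unit = R$221.82 − R$175.78 = R$46.04; CM ratio = R$46.04 / R$221.82 = 0.2076.
Break-even sales = FC ÷ CM ratio = R$955,000 × R$221.82 / R$46.04 = R$4,601,175.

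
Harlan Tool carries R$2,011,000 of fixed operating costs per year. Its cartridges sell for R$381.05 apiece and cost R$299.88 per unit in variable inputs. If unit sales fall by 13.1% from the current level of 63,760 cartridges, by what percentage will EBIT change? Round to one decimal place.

Total contribution margin = 63,760 × R$81.17 = R$5,175,399.20.
Operating income = contribution − fixed costs = R$5,175,399.20 − R$2,011,000 = R$3,164,399.20.
So DOL = total CM / EBIT = R$5,175,399.20 / R$3,164,399.20 = 1.6355.
Operating income changes by 1.6355 × -13.1% = -21.4%.

-21.4%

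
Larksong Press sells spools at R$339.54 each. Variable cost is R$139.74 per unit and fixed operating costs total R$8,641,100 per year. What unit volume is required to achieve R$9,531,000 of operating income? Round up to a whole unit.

90,952 spools

Unit CM = price − variable cost = R$339.54 − R$139.74 = R$199.80.
Required volume = (fixed costs + target profit) ÷ CM = (R$8,641,100 + R$9,531,000) ÷ R$199.80 = 90,951.45, so 90,952 spools.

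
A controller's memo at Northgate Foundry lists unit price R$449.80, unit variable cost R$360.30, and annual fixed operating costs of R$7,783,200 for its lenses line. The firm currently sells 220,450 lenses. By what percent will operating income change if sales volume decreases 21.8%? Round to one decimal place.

-36.0%

Contribution at this volume is 220,450 × R$89.50 = R$19,730,275.00.
Operating income = contribution − fixed costs = R$19,730,275.00 − R$7,783,200 = R$11,947,075.00.
So DOL = total CM / EBIT = R$19,730,275.00 / R$11,947,075.00 = 1.6515.
%ΔEBIT = DOL × %ΔSales = 1.6515 × -21.8% = -36.0%.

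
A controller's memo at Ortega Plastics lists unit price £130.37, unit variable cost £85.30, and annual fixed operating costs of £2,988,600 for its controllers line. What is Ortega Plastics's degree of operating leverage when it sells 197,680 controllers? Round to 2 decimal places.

1.50

At 197,680 units, contribution = 197,680 × £45.07 = £8,909,437.60.
Subtracting fixed costs: EBIT = £8,909,437.60 − £2,988,600 = £5,920,837.60.
Degree of operating leverage = £8,909,437.60 / £5,920,837.60 = 1.5048.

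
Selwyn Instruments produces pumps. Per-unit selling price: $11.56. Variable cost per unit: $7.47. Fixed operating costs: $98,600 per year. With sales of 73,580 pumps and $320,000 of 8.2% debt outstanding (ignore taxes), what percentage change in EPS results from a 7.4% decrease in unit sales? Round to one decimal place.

-12.6%

Total contribution margin = 73,580 × $4.09 = $300,942.20.
EBIT = $300,942.20 − $98,600 = $202,342.20.
Interest = $26,240.00, so EBIT − I = $176,102.20.
Degree of combined leverage = contribution ÷ (EBIT − I) = $300,942.20 ÷ $176,102.20 = 1.7089.
%ΔEPS = DCL × %ΔSales = 1.7089 × -7.4% = -12.6%.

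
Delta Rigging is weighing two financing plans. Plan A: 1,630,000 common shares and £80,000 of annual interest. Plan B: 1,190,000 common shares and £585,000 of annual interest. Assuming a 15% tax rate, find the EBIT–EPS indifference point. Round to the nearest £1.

£1,950,795

At indifference, (EBIT − 80,000)(1 − t)/1,630,000 = (EBIT − 585,000)(1 − t)/1,190,000.
The (1 − t) factor cancels: (EBIT − 80,000) × 1,190,000 = (EBIT − 585,000) × 1,630,000.
Solving, EBIT = (585,000·1,630,000 − 80,000·1,190,000) / (1,630,000 − 1,190,000) = 858,350,000,000 / 440,000 = 1,950,795.45.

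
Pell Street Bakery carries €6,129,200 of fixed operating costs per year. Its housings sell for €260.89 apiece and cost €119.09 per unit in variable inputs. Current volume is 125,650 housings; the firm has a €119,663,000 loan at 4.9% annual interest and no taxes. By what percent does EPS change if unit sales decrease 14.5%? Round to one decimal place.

Total contribution margin = 125,650 × €141.80 = €17,817,170.00.
Subtracting fixed costs: EBIT = €17,817,170.00 − €6,129,200 = €11,687,970.00.
Interest = €5,863,487.00, so EBIT − I = €5,824,483.00.
Degree of combined leverage = contribution ÷ (EBIT − I) = €17,817,170.00 ÷ €5,824,483.00 = 3.0590.
%ΔEPS = DCL × %ΔSales = 3.0590 × -14.5% = -44.4%.

-44.4%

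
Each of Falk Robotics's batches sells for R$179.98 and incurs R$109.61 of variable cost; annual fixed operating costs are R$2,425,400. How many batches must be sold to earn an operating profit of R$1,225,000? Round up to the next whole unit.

Contribution margin per unit = R$179.98 − R$109.61 = R$70.37.
Required volume = (fixed costs + target profit) ÷ CM = (R$2,425,400 + R$1,225,000) ÷ R$70.37 = 51,874.38, so 51,875 batches.

51,875 batches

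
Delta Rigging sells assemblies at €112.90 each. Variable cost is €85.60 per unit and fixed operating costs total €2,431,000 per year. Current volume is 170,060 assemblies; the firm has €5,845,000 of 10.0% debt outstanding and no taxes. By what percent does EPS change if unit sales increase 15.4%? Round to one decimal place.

At 170,060 units, contribution = 170,060 × €27.30 = €4,642,638.00.
EBIT = €4,642,638.00 − €2,431,000 = €2,211,638.00.
Interest = €584,500.00, so EBIT − I = €1,627,138.00.
DCL = total CM / (EBIT − I) = €4,642,638.00 / €1,627,138.00 = 2.8533.
%ΔEPS = DCL × %ΔSales = 2.8533 × +15.4% = +43.9%.

+43.9%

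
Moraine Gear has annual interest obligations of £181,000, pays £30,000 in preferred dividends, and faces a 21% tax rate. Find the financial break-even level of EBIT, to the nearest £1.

£218,975

Preferred dividends are paid after tax, so their pre-tax equivalent is £30,000 ÷ (1 − 0.21) = £37,974.68.
Financial break-even EBIT = interest + D_p ÷ (1 − t) = £181,000 + £37,974.68 = £218,974.68.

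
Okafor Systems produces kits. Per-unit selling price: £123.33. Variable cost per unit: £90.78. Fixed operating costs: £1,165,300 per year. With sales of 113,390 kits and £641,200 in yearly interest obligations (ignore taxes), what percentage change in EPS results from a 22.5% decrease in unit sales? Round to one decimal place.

-44.1%

At 113,390 units, contribution = 113,390 × £32.55 = £3,690,844.50.
Operating income = contribution − fixed costs = £3,690,844.50 − £1,165,300 = £2,525,544.50.
Interest = £641,200.00, so EBIT − I = £1,884,344.50.
DCL = total CM / (EBIT − I) = £3,690,844.50 / £1,884,344.50 = 1.9587.
EPS therefore changes by 1.9587 × (-22.5%) = -44.1%.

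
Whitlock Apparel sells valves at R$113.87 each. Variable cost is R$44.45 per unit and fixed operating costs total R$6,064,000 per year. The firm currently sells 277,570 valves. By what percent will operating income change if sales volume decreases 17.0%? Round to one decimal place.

-24.8%

At 277,570 units, contribution = 277,570 × R$69.42 = R$19,268,909.40.
EBIT = R$19,268,909.40 − R$6,064,000 = R$13,204,909.40.
DOL = contribution ÷ EBIT = R$19,268,909.40 ÷ R$13,204,909.40 = 1.4592.
%ΔEBIT = DOL × %ΔSales = 1.4592 × -17.0% = -24.8%.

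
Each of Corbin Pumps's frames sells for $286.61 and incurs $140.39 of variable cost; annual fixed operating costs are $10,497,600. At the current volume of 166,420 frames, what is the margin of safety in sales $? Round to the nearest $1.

$27,120,990

Unit CM = price − variable cost = $286.61 − $140.39 = $146.22. Break-even units = $10,497,600 ÷ $146.22 = 71,793.19; break-even revenue = 71,793.19 × $286.61 = $20,576,645.71.
Current sales = 166,420 × $286.61 = $47,697,636.20.
Margin of safety = $47,697,636.20 − $20,576,645.71 = $27,120,990.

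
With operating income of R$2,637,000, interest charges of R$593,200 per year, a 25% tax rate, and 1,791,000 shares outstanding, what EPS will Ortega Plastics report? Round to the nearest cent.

R$0.86

Pre-tax income = R$2,637,000 − R$593,200.00 = R$2,043,800.00.
Net income = R$2,043,800.00 × (1 − 0.25) = R$1,532,850.00.
EPS = R$1,532,850.00 ÷ 1,791,000 = R$0.86.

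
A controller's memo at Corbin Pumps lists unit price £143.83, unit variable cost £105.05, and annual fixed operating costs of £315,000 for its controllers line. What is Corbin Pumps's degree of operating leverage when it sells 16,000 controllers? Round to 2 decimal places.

2.03

At 16,000 units, contribution = 16,000 × £38.78 = £620,480.00.
Operating income = contribution − fixed costs = £620,480.00 − £315,000 = £305,480.00.
So DOL = total CM / EBIT = £620,480.00 / £305,480.00 = 2.0312.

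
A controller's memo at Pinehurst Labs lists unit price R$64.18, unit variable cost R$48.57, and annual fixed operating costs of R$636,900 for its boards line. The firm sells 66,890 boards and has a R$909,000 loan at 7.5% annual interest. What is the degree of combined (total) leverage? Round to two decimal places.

Total contribution margin = 66,890 × R$15.61 = R$1,044,152.90.
Operating income = contribution − fixed costs = R$1,044,152.90 − R$636,900 = R$407,252.90. Interest = R$68,175.00, so EBIT − I = R$339,077.90.
DCL = contribution ÷ (EBIT − I) = R$1,044,152.90 ÷ R$339,077.90 = 3.0794.

3.08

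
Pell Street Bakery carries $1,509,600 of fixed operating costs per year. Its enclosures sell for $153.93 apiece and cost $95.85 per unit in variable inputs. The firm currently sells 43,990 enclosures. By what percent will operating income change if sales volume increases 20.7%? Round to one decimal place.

At 43,990 units, contribution = 43,990 × $58.08 = $2,554,939.20.
Subtracting fixed costs: EBIT = $2,554,939.20 − $1,509,600 = $1,045,339.20.
Degree of operating leverage = $2,554,939.20 / $1,045,339.20 = 2.4441.
So EBIT moves 2.4441 × (+20.7%) = +50.6%.

+50.6%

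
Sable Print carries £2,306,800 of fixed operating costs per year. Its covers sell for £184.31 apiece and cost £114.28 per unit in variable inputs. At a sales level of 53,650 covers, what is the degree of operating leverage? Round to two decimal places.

2.59

Contribution at this volume is 53,650 × £70.03 = £3,757,109.50.
Operating income = contribution − fixed costs = £3,757,109.50 − £2,306,800 = £1,450,309.50.
DOL = contribution ÷ EBIT = £3,757,109.50 ÷ £1,450,309.50 = 2.5906.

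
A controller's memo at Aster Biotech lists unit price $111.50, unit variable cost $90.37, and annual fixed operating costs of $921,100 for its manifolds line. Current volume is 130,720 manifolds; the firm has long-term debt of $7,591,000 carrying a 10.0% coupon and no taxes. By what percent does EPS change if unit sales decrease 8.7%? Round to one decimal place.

Contribution at this volume is 130,720 × $21.13 = $2,762,113.60.
Subtracting fixed costs: EBIT = $2,762,113.60 − $921,100 = $1,841,013.60.
After interest of $759,100.00, pre-tax earnings = $1,081,913.60.
DCL = total CM / (EBIT − I) = $2,762,113.60 / $1,081,913.60 = 2.5530.
%ΔEPS = DCL × %ΔSales = 2.5530 × -8.7% = -22.2%.

-22.2%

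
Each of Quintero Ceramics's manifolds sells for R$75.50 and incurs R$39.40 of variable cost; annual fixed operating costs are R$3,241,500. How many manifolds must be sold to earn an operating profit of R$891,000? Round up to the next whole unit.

114,474 manifolds

Contribution margin per unit = R$75.50 − R$39.40 = R$36.10.
Required volume = (fixed costs + target profit) ÷ CM = (R$3,241,500 + R$891,000) ÷ R$36.10 = 114,473.68, so 114,474 manifolds.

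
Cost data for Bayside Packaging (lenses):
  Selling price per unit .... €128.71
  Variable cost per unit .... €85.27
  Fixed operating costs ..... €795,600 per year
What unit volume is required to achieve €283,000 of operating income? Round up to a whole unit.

Each unit contributes €128.71 − €85.27 = €43.44.
Required volume = (fixed costs + target profit) ÷ CM = (€795,600 + €283,000) ÷ €43.44 = 24,829.65, so 24,830 lenses.

24,830 lenses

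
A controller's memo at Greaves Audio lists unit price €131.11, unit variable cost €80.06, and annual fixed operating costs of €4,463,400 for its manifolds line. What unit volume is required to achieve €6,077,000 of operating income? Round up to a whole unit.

206,473 manifolds

Each unit contributes €131.11 − €80.06 = €51.05.
Required volume = (fixed costs + target profit) ÷ CM = (€4,463,400 + €6,077,000) ÷ €51.05 = 206,472.09, so 206,473 manifolds.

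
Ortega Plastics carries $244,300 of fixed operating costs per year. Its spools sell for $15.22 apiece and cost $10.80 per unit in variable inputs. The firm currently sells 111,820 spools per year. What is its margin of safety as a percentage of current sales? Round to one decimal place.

Contribution margin per unit = $15.22 − $10.80 = $4.42. Break-even units = $244,300 ÷ $4.42 = 55,271.49; break-even revenue = 55,271.49 × $15.22 = $841,232.13.
Current sales = 111,820 × $15.22 = $1,701,900.40.
Margin of safety = ($1,701,900.40 − $841,232.13) ÷ $1,701,900.40 = 50.6%.

50.6%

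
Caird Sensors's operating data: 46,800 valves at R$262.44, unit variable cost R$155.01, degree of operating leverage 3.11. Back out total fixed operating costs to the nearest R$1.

R$3,411,092

Contribution at this volume is 46,800 × R$107.43 = R$5,027,724.00.
DOL = contribution / EBIT, so EBIT = R$5,027,724.00 / 3.11 = R$1,616,631.51.
Fixed costs = CM − EBIT = R$5,027,724.00 − R$1,616,631.51 = R$3,411,092.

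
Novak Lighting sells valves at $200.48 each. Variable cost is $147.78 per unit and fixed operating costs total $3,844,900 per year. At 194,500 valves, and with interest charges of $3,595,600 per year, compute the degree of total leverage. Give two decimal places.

At 194,500 units, contribution = 194,500 × $52.70 = $10,250,150.00.
Operating income = contribution − fixed costs = $10,250,150.00 − $3,844,900 = $6,405,250.00. Interest = $3,595,600.00, so EBIT − I = $2,809,650.00.
DCL = contribution ÷ (EBIT − I) = $10,250,150.00 ÷ $2,809,650.00 = 3.6482.

3.65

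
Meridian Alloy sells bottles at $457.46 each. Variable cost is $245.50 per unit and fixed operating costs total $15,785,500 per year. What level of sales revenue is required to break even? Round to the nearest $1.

$34,068,857

CM per unit = $457.46 − $245.50 = $211.96; CM ratio = $211.96 / $457.46 = 0.4633.
Break-even revenue = fixed costs × price ÷ CM = $15,785,500 × $457.46 ÷ $211.96 = $34,068,857.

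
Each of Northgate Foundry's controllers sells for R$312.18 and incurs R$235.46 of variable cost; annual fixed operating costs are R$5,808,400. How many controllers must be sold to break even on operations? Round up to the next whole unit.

Contribution margin per unit = R$312.18 − R$235.46 = R$76.72.
Break-even Q = R$5,808,400 / R$76.72 = 75,709.07 → 75,710 controllers.

75,710 controllers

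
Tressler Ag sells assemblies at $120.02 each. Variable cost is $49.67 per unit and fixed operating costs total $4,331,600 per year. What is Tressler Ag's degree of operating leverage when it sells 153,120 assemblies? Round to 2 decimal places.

Total contribution margin = 153,120 × $70.35 = $10,771,992.00.
Operating income = contribution − fixed costs = $10,771,992.00 − $4,331,600 = $6,440,392.00.
DOL = contribution ÷ EBIT = $10,771,992.00 ÷ $6,440,392.00 = 1.6726.

1.67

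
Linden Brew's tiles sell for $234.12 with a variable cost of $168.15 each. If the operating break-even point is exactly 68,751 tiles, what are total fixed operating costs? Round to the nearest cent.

Unit CM = price − variable cost = $234.12 − $168.15 = $65.97.
Since BE = FC / CM, FC = 68,751 × $65.97 = $4,535,503.47.

$4,535,503.47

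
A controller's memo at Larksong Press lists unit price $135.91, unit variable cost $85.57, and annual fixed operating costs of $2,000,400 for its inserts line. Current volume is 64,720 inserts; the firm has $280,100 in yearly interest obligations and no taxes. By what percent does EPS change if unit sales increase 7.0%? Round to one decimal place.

+23.3%

At 64,720 units, contribution = 64,720 × $50.34 = $3,258,004.80.
EBIT = $3,258,004.80 − $2,000,400 = $1,257,604.80.
Interest = $280,100.00, so EBIT − I = $977,504.80.
DCL = total CM / (EBIT − I) = $3,258,004.80 / $977,504.80 = 3.3330.
%ΔEPS = DCL × %ΔSales = 3.3330 × +7.0% = +23.3%.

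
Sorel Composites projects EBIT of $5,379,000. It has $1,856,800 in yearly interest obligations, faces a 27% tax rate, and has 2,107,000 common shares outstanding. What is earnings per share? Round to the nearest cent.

Pre-tax income = $5,379,000 − $1,856,800.00 = $3,522,200.00.
Net income = $3,522,200.00 × (1 − 0.27) = $2,571,206.00.
Per share: $2,571,206.00 / 2,107,000 shares = $1.22.

$1.22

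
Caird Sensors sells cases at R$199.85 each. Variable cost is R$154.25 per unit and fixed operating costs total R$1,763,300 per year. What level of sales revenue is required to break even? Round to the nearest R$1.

CM per unit = R$199.85 − R$154.25 = R$45.60; CM ratio = R$45.60 / R$199.85 = 0.2282.
Break-even revenue = fixed costs × price ÷ CM = R$1,763,300 × R$199.85 ÷ R$45.60 = R$7,727,972.

R$7,727,972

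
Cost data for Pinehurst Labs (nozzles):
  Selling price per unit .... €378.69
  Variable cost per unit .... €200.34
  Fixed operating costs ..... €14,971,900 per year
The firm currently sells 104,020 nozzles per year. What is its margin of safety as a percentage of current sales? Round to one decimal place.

19.3%

Contribution margin per unit = €378.69 − €200.34 = €178.35. Break-even units = €14,971,900 ÷ €178.35 = 83,946.73; break-even revenue = 83,946.73 × €378.69 = €31,789,788.68.
Current sales = 104,020 × €378.69 = €39,391,333.80.
Margin of safety = (€39,391,333.80 − €31,789,788.68) ÷ €39,391,333.80 = 19.3%.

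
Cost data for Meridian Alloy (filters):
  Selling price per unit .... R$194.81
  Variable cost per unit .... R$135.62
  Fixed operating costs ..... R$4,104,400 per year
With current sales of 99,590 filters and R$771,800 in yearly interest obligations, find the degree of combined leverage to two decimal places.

Total contribution margin = 99,590 × R$59.19 = R$5,894,732.10.
EBIT = R$5,894,732.10 − R$4,104,400 = R$1,790,332.10. Interest = R$771,800.00.
DOL = R$5,894,732.10 ÷ R$1,790,332.10 = 3.2925; DFL = R$1,790,332.10 ÷ R$1,018,532.10 = 1.7578.
DCL = DOL × DFL = 3.2925 × 1.7578 = 5.7876.

5.79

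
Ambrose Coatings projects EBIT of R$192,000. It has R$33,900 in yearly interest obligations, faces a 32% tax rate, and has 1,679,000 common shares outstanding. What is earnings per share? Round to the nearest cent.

Interest = R$33,900.00, so EBT = R$192,000 − R$33,900.00 = R$158,100.00.
Net income = R$158,100.00 × (1 − 0.32) = R$107,508.00.
EPS = R$107,508.00 ÷ 1,679,000 = R$0.06.

R$0.06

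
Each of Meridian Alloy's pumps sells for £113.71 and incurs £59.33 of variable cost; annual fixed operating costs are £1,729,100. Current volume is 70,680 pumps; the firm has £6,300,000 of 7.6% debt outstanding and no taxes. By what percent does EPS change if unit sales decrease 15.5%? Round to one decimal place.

At 70,680 units, contribution = 70,680 × £54.38 = £3,843,578.40.
EBIT = £3,843,578.40 − £1,729,100 = £2,114,478.40.
Interest = £478,800.00, so EBIT − I = £1,635,678.40.
Degree of combined leverage = contribution ÷ (EBIT − I) = £3,843,578.40 ÷ £1,635,678.40 = 2.3498.
EPS therefore changes by 2.3498 × (-15.5%) = -36.4%.

-36.4%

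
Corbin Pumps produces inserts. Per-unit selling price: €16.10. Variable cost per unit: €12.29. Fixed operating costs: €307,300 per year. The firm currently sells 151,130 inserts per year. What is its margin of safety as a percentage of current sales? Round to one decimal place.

46.6%

Contribution margin per unit = €16.10 − €12.29 = €3.81. Break-even units = €307,300 ÷ €3.81 = 80,656.17; break-even revenue = 80,656.17 × €16.10 = €1,298,564.30.
Current sales = 151,130 × €16.10 = €2,433,193.00.
Margin of safety = (€2,433,193.00 − €1,298,564.30) ÷ €2,433,193.00 = 46.6%.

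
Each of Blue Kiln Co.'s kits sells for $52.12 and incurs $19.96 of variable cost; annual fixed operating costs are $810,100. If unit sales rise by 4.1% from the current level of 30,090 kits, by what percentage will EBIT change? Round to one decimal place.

+25.2%

Contribution at this volume is 30,090 × $32.16 = $967,694.40.
EBIT = $967,694.40 − $810,100 = $157,594.40.
Degree of operating leverage = $967,694.40 / $157,594.40 = 6.1404.
Operating income changes by 6.1404 × +4.1% = +25.2%.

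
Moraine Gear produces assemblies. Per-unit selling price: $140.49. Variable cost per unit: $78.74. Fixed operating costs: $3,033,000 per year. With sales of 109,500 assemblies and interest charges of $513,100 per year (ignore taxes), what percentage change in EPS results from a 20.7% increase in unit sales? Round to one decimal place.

Contribution at this volume is 109,500 × $61.75 = $6,761,625.00.
Subtracting fixed costs: EBIT = $6,761,625.00 − $3,033,000 = $3,728,625.00.
Interest = $513,100.00, so EBIT − I = $3,215,525.00.
Degree of combined leverage = contribution ÷ (EBIT − I) = $6,761,625.00 ÷ $3,215,525.00 = 2.1028.
%ΔEPS = DCL × %ΔSales = 2.1028 × +20.7% = +43.5%.

+43.5%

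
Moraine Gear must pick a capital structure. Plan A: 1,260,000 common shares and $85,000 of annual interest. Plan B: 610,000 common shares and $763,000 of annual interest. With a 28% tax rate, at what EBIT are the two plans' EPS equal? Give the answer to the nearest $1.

$1,399,277

Set EPS_A = EPS_B: (EBIT − $85,000)(1 − 0.28) ÷ 1,260,000 = (EBIT − $763,000)(1 − 0.28) ÷ 610,000.
The (1 − t) factor cancels: (EBIT − 85,000) × 610,000 = (EBIT − 763,000) × 1,260,000.
EBIT × (1,260,000 − 610,000) = 763,000 × 1,260,000 − 85,000 × 610,000 = 909,530,000,000, so EBIT = 909,530,000,000 ÷ 650,000 = 1,399,276.92.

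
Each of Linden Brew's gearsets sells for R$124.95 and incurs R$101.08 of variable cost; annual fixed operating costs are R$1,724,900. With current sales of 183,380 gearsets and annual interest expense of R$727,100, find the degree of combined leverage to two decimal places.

Contribution at this volume is 183,380 × R$23.87 = R$4,377,280.60.
Operating income = contribution − fixed costs = R$4,377,280.60 − R$1,724,900 = R$2,652,380.60. Interest = R$727,100.00.
DOL = R$4,377,280.60 ÷ R$2,652,380.60 = 1.6503; DFL = R$2,652,380.60 ÷ R$1,925,280.60 = 1.3777.
Combined leverage = 1.6503 × 1.3777 = 2.2736.

2.27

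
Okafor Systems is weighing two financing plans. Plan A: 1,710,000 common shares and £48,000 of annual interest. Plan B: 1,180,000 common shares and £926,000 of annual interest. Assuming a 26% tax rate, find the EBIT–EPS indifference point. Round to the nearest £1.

£2,880,792

Set EPS_A = EPS_B: (EBIT − £48,000)(1 − 0.26) ÷ 1,710,000 = (EBIT − £926,000)(1 − 0.26) ÷ 1,180,000.
Cancelling (1 − t) and cross-multiplying: 1,180,000·(EBIT − 48,000) = 1,710,000·(EBIT − 926,000).
EBIT × (1,710,000 − 1,180,000) = 926,000 × 1,710,000 − 48,000 × 1,180,000 = 1,526,820,000,000, so EBIT = 1,526,820,000,000 ÷ 530,000 = 2,880,792.45.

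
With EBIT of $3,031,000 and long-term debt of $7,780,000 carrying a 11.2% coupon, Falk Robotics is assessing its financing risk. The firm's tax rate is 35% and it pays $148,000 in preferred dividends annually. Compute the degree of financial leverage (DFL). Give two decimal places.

Interest = $871,360.00.
Pre-tax preferred-dividend burden = $148,000 ÷ (1 − 0.35) = $227,692.31.
DFL = EBIT ÷ [EBIT − I − D_p/(1−t)] = $3,031,000 ÷ [$3,031,000 − $871,360.00 − $227,692.31] = $3,031,000 ÷ $1,931,947.69 = 1.5689.

1.57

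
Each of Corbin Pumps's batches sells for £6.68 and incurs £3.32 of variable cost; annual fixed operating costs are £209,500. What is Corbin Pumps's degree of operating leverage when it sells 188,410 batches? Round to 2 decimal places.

Total contribution margin = 188,410 × £3.36 = £633,057.60.
EBIT = £633,057.60 − £209,500 = £423,557.60.
So DOL = total CM / EBIT = £633,057.60 / £423,557.60 = 1.4946.

1.49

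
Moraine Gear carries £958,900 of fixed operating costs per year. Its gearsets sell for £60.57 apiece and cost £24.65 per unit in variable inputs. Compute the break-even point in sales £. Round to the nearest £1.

CM per unit = £60.57 − £24.65 = £35.92; CM ratio = £35.92 / £60.57 = 0.5930.
Break-even revenue = fixed costs × price ÷ CM = £958,900 × £60.57 ÷ £35.92 = £1,616,942.

£1,616,942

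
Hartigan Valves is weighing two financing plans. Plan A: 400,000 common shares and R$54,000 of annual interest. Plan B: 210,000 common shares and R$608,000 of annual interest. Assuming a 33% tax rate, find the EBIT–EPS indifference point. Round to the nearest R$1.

R$1,220,316

Set EPS_A = EPS_B: (EBIT − R$54,000)(1 − 0.33) ÷ 400,000 = (EBIT − R$608,000)(1 − 0.33) ÷ 210,000.
The (1 − t) factor cancels: (EBIT − 54,000) × 210,000 = (EBIT − 608,000) × 400,000.
EBIT × (400,000 − 210,000) = 608,000 × 400,000 − 54,000 × 210,000 = 231,860,000,000, so EBIT = 231,860,000,000 ÷ 190,000 = 1,220,315.79.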